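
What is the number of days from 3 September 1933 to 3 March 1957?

Day-of-year of September 3, 1933: 246.
Day-of-year of March 3, 1957: 62.
1933 has 365 days, so 365 − 246 = 119 days remain in 1933.
Full years 1934–1956: 17 common + 6 leap = 17×365 + 6×366 = 8401 days.
Total: 119 + 8401 + 62 = 8582 days.

8582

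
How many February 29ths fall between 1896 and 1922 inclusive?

6

Years divisible by 4 in [1896, 1922]: 1896, 1900, 1904, 1908, 1912, 1916, 1920.
Of these, 1900 is divisible by 100 but not 400, so not leap.
Leap years: 7 − 1 = 6.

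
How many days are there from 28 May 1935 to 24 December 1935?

210

May 1935: 31 − 28 = 3 days remain.
Then June (30), July (31), August (31), September (30), October (31), November (30): 30 + 31 + 31 + 30 + 31 + 30 = 183 days.
December 1–24, 1935: 24 days.
Total: 3 + 183 + 24 = 210 days.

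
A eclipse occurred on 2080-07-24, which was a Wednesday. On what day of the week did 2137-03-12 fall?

Day-of-year of July 24, 2080: 206.
Day-of-year of March 12, 2137: 71.
2080 has 366 days, so 366 − 206 = 160 days remain in 2080.
Full years 2081–2136: 43 common + 13 leap = 43×365 + 13×366 = 20453 days.
Total: 160 + 20453 + 71 = 20684 days.
20684 mod 7 = 6, so 6 days after Wednesday is Tuesday.

Tuesday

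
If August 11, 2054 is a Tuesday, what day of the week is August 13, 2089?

Day-of-year of August 11, 2054: 223.
Day-of-year of August 13, 2089: 225.
2054 has 365 days, so 365 − 223 = 142 days remain in 2054.
Full years 2055–2088: 25 common + 9 leap = 25×365 + 9×366 = 12419 days.
Total: 142 + 12419 + 225 = 12786 days.
12786 mod 7 = 4, so 4 days after Tuesday is Saturday.

Saturday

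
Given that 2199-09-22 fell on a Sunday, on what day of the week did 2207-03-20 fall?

Day-of-year of September 22, 2199: 265.
Day-of-year of March 20, 2207: 79.
2199 has 365 days, so 365 − 265 = 100 days remain in 2199.
Full years 2200–2206: 6 common + 1 leap = 6×365 + 1×366 = 2556 days.
Total: 100 + 2556 + 79 = 2735 days.
2735 mod 7 = 5, so 5 days after Sunday is Friday.

Friday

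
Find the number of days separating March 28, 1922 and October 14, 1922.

March 1922: 31 − 28 = 3 days remain.
Then April (30), May (31), June (30), July (31), August (31), September (30): 30 + 31 + 30 + 31 + 31 + 30 = 183 days.
October 1–14, 1922: 14 days.
Total: 3 + 183 + 14 = 200 days.

200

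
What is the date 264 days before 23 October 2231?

1 February 2231

Count 264 days before October 23, 2231:
February 2231: 28 − 1 = 27 days remain (2231 is not a leap year, so February has 28 days).
Then March (31), April (30), May (31), June (30), July (31), August (31), September (30): 31 + 30 + 31 + 30 + 31 + 31 + 30 = 214 days.
October 1–23, 2231: 23 days.
Total: 27 + 214 + 23 = 264 days.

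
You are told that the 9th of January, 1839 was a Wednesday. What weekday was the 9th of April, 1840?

Day-of-year of January 9, 1839: 9.
Day-of-year of April 9, 1840: 100.
1839 has 365 days, so 365 − 9 = 356 days remain in 1839.
Total: 356 + 100 = 456 days.
456 mod 7 = 1, so 1 day after Wednesday is Thursday.

Thursday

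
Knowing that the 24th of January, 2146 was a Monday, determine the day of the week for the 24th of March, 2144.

Tuesday

Count forward from the earlier date (March 24, 2144) to the later (January 24, 2146):
Day-of-year of March 24, 2144: 84.
Day-of-year of January 24, 2146: 24.
2144 has 366 days, so 366 − 84 = 282 days remain in 2144.
Full years: 2145: 365. Sum = 365.
Total: 282 + 365 + 24 = 671 days.
671 mod 7 = 6, so 6 days before Monday is Tuesday.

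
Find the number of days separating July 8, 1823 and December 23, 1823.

July 1823: 31 − 8 = 23 days remain.
Then August (31), September (30), October (31), November (30): 31 + 30 + 31 + 30 = 122 days.
December 1–23, 1823: 23 days.
Total: 23 + 122 + 23 = 168 days.

168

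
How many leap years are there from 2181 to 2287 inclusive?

Years divisible by 4: 2184, 2188, …, 2284 — 26 in all.
Of these, 2200 is divisible by 100 but not 400, so not leap.
Leap years: 26 − 1 = 25.

25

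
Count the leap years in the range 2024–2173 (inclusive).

37

Years divisible by 4: 2024, 2028, …, 2172 — 38 in all.
Of these, 2100 is divisible by 100 but not 400, so not leap.
Leap years: 38 − 1 = 37.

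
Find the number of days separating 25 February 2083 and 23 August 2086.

Day-of-year of February 25, 2083: 56.
Day-of-year of August 23, 2086: 235.
2083 has 365 days, so 365 − 56 = 309 days remain in 2083.
Full years: 2084: 366; 2085: 365. Sum = 731.
Total: 309 + 731 + 235 = 1275 days.

1275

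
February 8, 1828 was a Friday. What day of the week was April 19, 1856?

Saturday

From February 8, 1828 to February 8, 1856: 28 years, of which 7 contain a Feb 29 — 21×365 + 7×366 = 10227 days.
February 1856: 29 − 8 = 21 days remain (1856 is a leap year, so February has 29 days).
Then March (31): 31 days.
April 1–19, 1856: 19 days.
Residual: 71 days.
Total: 10298 days.
10298 mod 7 = 1, so 1 day after Friday is Saturday.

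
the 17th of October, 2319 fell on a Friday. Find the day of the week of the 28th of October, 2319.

Tuesday

Within October 2319: 28 − 17 = 11 days.
11 mod 7 = 4, so 4 days after Friday is Tuesday.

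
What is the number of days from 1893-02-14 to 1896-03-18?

Day-of-year of February 14, 1893: 45.
Day-of-year of March 18, 1896: 78.
1893 has 365 days, so 365 − 45 = 320 days remain in 1893.
Full years: 1894: 365; 1895: 365. Sum = 730.
Total: 320 + 730 + 78 = 1128 days.

1128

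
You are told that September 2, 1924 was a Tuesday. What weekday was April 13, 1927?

September 2, 1924 → September 2, 1925: 365 days.
September 2, 1925 → September 2, 1926: 365 days.
September 1926: 30 − 2 = 28 days remain.
Then October (31), November (30), December (31), January (31), February 1927 (28), March (31): 31 + 30 + 31 + 31 + 28 + 31 = 182 days.
April 1–13, 1927: 13 days.
Residual: 223 days.
Total: 953 days.
953 mod 7 = 1, so 1 day after Tuesday is Wednesday.

Wednesday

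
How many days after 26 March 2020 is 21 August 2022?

Day-of-year of March 26, 2020: 86.
Day-of-year of August 21, 2022: 233.
2020 has 366 days, so 366 − 86 = 280 days remain in 2020.
Full years: 2021: 365. Sum = 365.
Total: 280 + 365 + 233 = 878 days.

878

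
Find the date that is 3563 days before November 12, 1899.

February 9, 1890

Count 3563 days before November 12, 1899:
Day-of-year of February 9, 1890: 40.
Day-of-year of November 12, 1899: 316.
1890 has 365 days, so 365 − 40 = 325 days remain in 1890.
Full years 1891–1898: 6 common + 2 leap = 6×365 + 2×366 = 2922 days.
Total: 325 + 2922 + 316 = 3563 days.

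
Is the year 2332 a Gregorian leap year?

2332 is a leap year.

Yes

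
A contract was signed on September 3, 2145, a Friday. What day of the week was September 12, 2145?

Sunday

Within September 2145: 12 − 3 = 9 days.
9 mod 7 = 2, so 2 days after Friday is Sunday.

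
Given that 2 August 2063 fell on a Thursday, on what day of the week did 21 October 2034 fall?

Count forward from the earlier date (October 21, 2034) to the later (August 2, 2063):
Day-of-year of October 21, 2034: 294.
Day-of-year of August 2, 2063: 214.
2034 has 365 days, so 365 − 294 = 71 days remain in 2034.
Full years 2035–2062: 21 common + 7 leap = 21×365 + 7×366 = 10227 days.
Total: 71 + 10227 + 214 = 10512 days.
10512 mod 7 = 5, so 5 days before Thursday is Saturday.

Saturday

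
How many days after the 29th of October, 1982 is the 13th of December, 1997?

Day-of-year of October 29, 1982: 302.
Day-of-year of December 13, 1997: 347.
1982 has 365 days, so 365 − 302 = 63 days remain in 1982.
Full years 1983–1996: 10 common + 4 leap = 10×365 + 4×366 = 5114 days.
Total: 63 + 5114 + 347 = 5524 days.

5524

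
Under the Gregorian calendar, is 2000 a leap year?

Yes

2000 is a leap year (divisible by 400).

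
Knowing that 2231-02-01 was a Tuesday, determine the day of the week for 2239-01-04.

Day-of-year of February 1, 2231: 32.
Day-of-year of January 4, 2239: 4.
2231 has 365 days, so 365 − 32 = 333 days remain in 2231.
Full years 2232–2238: 5 common + 2 leap = 5×365 + 2×366 = 2557 days.
Total: 333 + 2557 + 4 = 2894 days.
2894 mod 7 = 3, so 3 days after Tuesday is Friday.

Friday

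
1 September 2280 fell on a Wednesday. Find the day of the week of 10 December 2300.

Monday

From September 1, 2280 to September 1, 2300: 20 years, of which 4 contain a Feb 29 — 16×365 + 4×366 = 7304 days.
(2300 is not a leap year (divisible by 100 but not 400).)
September 2300: 30 − 1 = 29 days remain.
Then October (31), November (30): 31 + 30 = 61 days.
December 1–10, 2300: 10 days.
Residual: 100 days.
Total: 7404 days.
7404 mod 7 = 5, so 5 days after Wednesday is Monday.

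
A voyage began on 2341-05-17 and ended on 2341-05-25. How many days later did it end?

Within May 2341: 25 − 17 = 8 days.

8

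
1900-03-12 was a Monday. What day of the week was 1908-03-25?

From March 12, 1900 to March 12, 1908: 8 years, of which 2 contain a Feb 29 — 6×365 + 2×366 = 2922 days.
Within March 1908: 25 − 12 = 13 days.
Total: 2935 days.
2935 mod 7 = 2, so 2 days after Monday is Wednesday.

Wednesday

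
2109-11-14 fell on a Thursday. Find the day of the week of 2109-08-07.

Count forward from the earlier date (August 7, 2109) to the later (November 14, 2109):
August 2109: 31 − 7 = 24 days remain.
Then September (30), October (31): 30 + 31 = 61 days.
November 1–14, 2109: 14 days.
Total: 24 + 61 + 14 = 99 days.
99 mod 7 = 1, so 1 day before Thursday is Wednesday.

Wednesday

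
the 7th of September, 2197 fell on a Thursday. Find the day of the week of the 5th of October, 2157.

Count forward from the earlier date (October 5, 2157) to the later (September 7, 2197):
From October 5, 2157 to October 5, 2196: 39 years, of which 10 contain a Feb 29 — 29×365 + 10×366 = 14245 days.
October 2196: 31 − 5 = 26 days remain.
Then 10 full months totalling 304 days.
September 1–7, 2197: 7 days.
Residual: 337 days.
Total: 14582 days.
14582 mod 7 = 1, so 1 day before Thursday is Wednesday.

Wednesday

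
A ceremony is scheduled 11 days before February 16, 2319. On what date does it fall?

February 5, 2319

Count 11 days before February 16, 2319:
Within February 2319: 16 − 5 = 11 days.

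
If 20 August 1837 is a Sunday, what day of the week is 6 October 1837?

August 1837: 31 − 20 = 11 days remain.
Then September (30): 30 days.
October 1–6, 1837: 6 days.
Total: 11 + 30 + 6 = 47 days.
47 mod 7 = 5, so 5 days after Sunday is Friday.

Friday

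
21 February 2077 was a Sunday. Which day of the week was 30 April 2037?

Thursday

Count forward from the earlier date (April 30, 2037) to the later (February 21, 2077):
Day-of-year of April 30, 2037: 120.
Day-of-year of February 21, 2077: 52.
2037 has 365 days, so 365 − 120 = 245 days remain in 2037.
Full years 2038–2076: 29 common + 10 leap = 29×365 + 10×366 = 14245 days.
Total: 245 + 14245 + 52 = 14542 days.
14542 mod 7 = 3, so 3 days before Sunday is Thursday.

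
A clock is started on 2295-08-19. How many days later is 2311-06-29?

From August 19, 2295 to August 19, 2310: 15 years, of which 3 contain a Feb 29 — 12×365 + 3×366 = 5478 days.
(2300 is not a leap year (divisible by 100 but not 400).)
August 2310: 31 − 19 = 12 days remain.
Then 9 full months totalling 273 days.
June 1–29, 2311: 29 days.
Residual: 314 days.
Total: 5792 days.

5792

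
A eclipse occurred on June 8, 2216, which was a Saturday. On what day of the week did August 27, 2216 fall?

Tuesday

June 2216: 30 − 8 = 22 days remain.
Then July (31): 31 days.
August 1–27, 2216: 27 days.
Total: 22 + 31 + 27 = 80 days.
80 mod 7 = 3, so 3 days after Saturday is Tuesday.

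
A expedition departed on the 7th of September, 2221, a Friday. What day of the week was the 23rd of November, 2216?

Count forward from the earlier date (November 23, 2216) to the later (September 7, 2221):
Day-of-year of November 23, 2216: 328.
Day-of-year of September 7, 2221: 250.
2216 has 366 days, so 366 − 328 = 38 days remain in 2216.
Full years: 2217: 365; 2218: 365; 2219: 365; 2220: 366. Sum = 1461.
Total: 38 + 1461 + 250 = 1749 days.
1749 mod 7 = 6, so 6 days before Friday is Saturday.

Saturday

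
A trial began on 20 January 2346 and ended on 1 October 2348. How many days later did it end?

985

January 20, 2346 → January 20, 2347: 365 days.
January 20, 2347 → January 20, 2348: 365 days.
January 2348: 31 − 20 = 11 days remain.
Then February 2348 (29), March (31), April (30), May (31), June (30), July (31), August (31), September (30): 29 + 31 + 30 + 31 + 30 + 31 + 31 + 30 = 243 days.
October 1, 2348: 1 day.
Residual: 255 days.
Total: 985 days.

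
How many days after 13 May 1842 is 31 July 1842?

May 1842: 31 − 13 = 18 days remain.
Then June (30): 30 days.
July 1–31, 1842: 31 days.
Total: 18 + 30 + 31 = 79 days.

79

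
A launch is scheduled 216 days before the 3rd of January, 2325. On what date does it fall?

the 1st of June, 2324

Count 216 days before January 3, 2325:
June 2324: 30 − 1 = 29 days remain.
Then July (31), August (31), September (30), October (31), November (30), December (31): 31 + 31 + 30 + 31 + 30 + 31 = 184 days.
January 1–3, 2325: 3 days.
Total: 29 + 184 + 3 = 216 days.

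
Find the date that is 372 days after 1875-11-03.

1876-11-09

Count 372 days after November 3, 1875:
November 3, 1875 → November 3, 1876: 366 days (1876 is a leap year).
Within November 1876: 9 − 3 = 6 days.
Total: 372 days.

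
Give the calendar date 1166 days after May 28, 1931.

August 6, 1934

Count 1166 days after May 28, 1931:
May 28, 1931 → May 28, 1932: 366 days (1932 is a leap year).
May 28, 1932 → May 28, 1933: 365 days.
May 28, 1933 → May 28, 1934: 365 days.
May 1934: 31 − 28 = 3 days remain.
Then June (30), July (31): 30 + 31 = 61 days.
August 1–6, 1934: 6 days.
Residual: 70 days.
Total: 1166 days.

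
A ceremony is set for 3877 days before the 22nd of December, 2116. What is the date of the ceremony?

the 12th of May, 2106

Count 3877 days before December 22, 2116:
From May 12, 2106 to May 12, 2116: 10 years, of which 3 contain a Feb 29 — 7×365 + 3×366 = 3653 days.
May 2116: 31 − 12 = 19 days remain.
Then June (30), July (31), August (31), September (30), October (31), November (30): 30 + 31 + 31 + 30 + 31 + 30 = 183 days.
December 1–22, 2116: 22 days.
Residual: 224 days.
Total: 3877 days.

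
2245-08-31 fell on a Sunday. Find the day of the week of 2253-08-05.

From August 31, 2245 to August 31, 2252: 7 years, of which 2 contain a Feb 29 — 5×365 + 2×366 = 2557 days.
August 2252: 31 − 31 = 0 days remain.
Then 11 full months totalling 334 days.
August 1–5, 2253: 5 days.
Residual: 339 days.
Total: 2896 days.
2896 mod 7 = 5, so 5 days after Sunday is Friday.

Friday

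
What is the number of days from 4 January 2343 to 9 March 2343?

64

January 2343: 31 − 4 = 27 days remain.
Then February 2343 (28): 28 days.
March 1–9, 2343: 9 days.
Total: 27 + 28 + 9 = 64 days.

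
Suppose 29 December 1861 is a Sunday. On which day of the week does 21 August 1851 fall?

Count forward from the earlier date (August 21, 1851) to the later (December 29, 1861):
Day-of-year of August 21, 1851: 233.
Day-of-year of December 29, 1861: 363.
1851 has 365 days, so 365 − 233 = 132 days remain in 1851.
Full years 1852–1860: 6 common + 3 leap = 6×365 + 3×366 = 3288 days.
Total: 132 + 3288 + 363 = 3783 days.
3783 mod 7 = 3, so 3 days before Sunday is Thursday.

Thursday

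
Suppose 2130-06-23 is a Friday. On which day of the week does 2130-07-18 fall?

June 2130: 30 − 23 = 7 days remain.
July 1–18, 2130: 18 days.
Total: 7 + 18 = 25 days.
25 mod 7 = 4, so 4 days after Friday is Tuesday.

Tuesday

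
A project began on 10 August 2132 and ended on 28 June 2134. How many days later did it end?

687

August 10, 2132 → August 10, 2133: 365 days.
August 2133: 31 − 10 = 21 days remain.
Then 9 full months totalling 273 days.
June 1–28, 2134: 28 days.
Residual: 322 days.
Total: 687 days.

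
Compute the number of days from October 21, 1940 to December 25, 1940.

65

October 1940: 31 − 21 = 10 days remain.
Then November (30): 30 days.
December 1–25, 1940: 25 days.
Total: 10 + 30 + 25 = 65 days.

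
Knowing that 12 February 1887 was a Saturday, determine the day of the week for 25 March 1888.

February 1887: 28 − 12 = 16 days remain (1887 is not a leap year, so February has 28 days).
Then 12 full months totalling 366 days.
March 1–25, 1888: 25 days.
Total: 16 + 366 + 25 = 407 days.
407 mod 7 = 1, so 1 day after Saturday is Sunday.

Sunday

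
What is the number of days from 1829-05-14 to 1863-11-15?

12603

Day-of-year of May 14, 1829: 134.
Day-of-year of November 15, 1863: 319.
1829 has 365 days, so 365 − 134 = 231 days remain in 1829.
Full years 1830–1862: 25 common + 8 leap = 25×365 + 8×366 = 12053 days.
Total: 231 + 12053 + 319 = 12603 days.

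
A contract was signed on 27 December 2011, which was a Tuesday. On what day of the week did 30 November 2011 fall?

Wednesday

Count forward from the earlier date (November 30, 2011) to the later (December 27, 2011):
November 2011: 30 − 30 = 0 days remain.
December 1–27, 2011: 27 days.
Total: 0 + 27 = 27 days.
27 mod 7 = 6, so 6 days before Tuesday is Wednesday.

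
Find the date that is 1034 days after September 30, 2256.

July 31, 2259

Count 1034 days after September 30, 2256:
September 30, 2256 → September 30, 2257: 365 days.
September 30, 2257 → September 30, 2258: 365 days.
September 2258: 30 − 30 = 0 days remain.
Then 9 full months totalling 273 days.
July 1–31, 2259: 31 days.
Residual: 304 days.
Total: 1034 days.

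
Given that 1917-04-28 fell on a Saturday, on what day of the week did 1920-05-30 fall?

Sunday

April 28, 1917 → April 28, 1918: 365 days.
April 28, 1918 → April 28, 1919: 365 days.
April 28, 1919 → April 28, 1920: 366 days (1920 is a leap year).
April 1920: 30 − 28 = 2 days remain.
May 1–30, 1920: 30 days.
Residual: 32 days.
Total: 1128 days.
1128 mod 7 = 1, so 1 day after Saturday is Sunday.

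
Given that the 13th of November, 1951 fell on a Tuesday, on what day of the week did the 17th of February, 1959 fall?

From November 13, 1951 to November 13, 1958: 7 years, of which 2 contain a Feb 29 — 5×365 + 2×366 = 2557 days.
November 1958: 30 − 13 = 17 days remain.
Then December (31), January (31): 31 + 31 = 62 days.
February 1–17, 1959: 17 days (1959 is not a leap year).
Residual: 96 days.
Total: 2653 days.
2653 is a multiple of 7, so the 17th of February, 1959 falls on the same weekday: Tuesday.

Tuesday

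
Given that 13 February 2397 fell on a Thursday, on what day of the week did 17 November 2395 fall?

Friday

Count forward from the earlier date (November 17, 2395) to the later (February 13, 2397):
November 17, 2395 → November 17, 2396: 366 days (2396 is a leap year).
November 2396: 30 − 17 = 13 days remain.
Then December (31), January (31): 31 + 31 = 62 days.
February 1–13, 2397: 13 days (2397 is not a leap year).
Residual: 88 days.
Total: 454 days.
454 mod 7 = 6, so 6 days before Thursday is Friday.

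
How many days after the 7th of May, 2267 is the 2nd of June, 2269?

757

May 2267: 31 − 7 = 24 days remain.
Then 24 full months totalling 731 days.
June 1–2, 2269: 2 days.
Total: 24 + 731 + 2 = 757 days.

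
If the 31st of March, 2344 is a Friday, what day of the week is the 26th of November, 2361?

From March 31, 2344 to March 31, 2361: 17 years, of which 4 contain a Feb 29 — 13×365 + 4×366 = 6209 days.
March 2361: 31 − 31 = 0 days remain.
Then April (30), May (31), June (30), July (31), August (31), September (30), October (31): 30 + 31 + 30 + 31 + 31 + 30 + 31 = 214 days.
November 1–26, 2361: 26 days.
Residual: 240 days.
Total: 6449 days.
6449 mod 7 = 2, so 2 days after Friday is Sunday.

Sunday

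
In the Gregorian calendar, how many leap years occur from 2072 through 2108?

9

Years divisible by 4 in [2072, 2108]: 2072, 2076, 2080, 2084, 2088, 2092, 2096, 2100, 2104, 2108.
Of these, 2100 is divisible by 100 but not 400, so not leap.
Leap years: 10 − 1 = 9.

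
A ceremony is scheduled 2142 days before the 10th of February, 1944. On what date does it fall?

the 31st of March, 1938

Count 2142 days before February 10, 1944:
March 31, 1938 → March 31, 1939: 365 days.
March 31, 1939 → March 31, 1940: 366 days (1940 is a leap year).
March 31, 1940 → March 31, 1941: 365 days.
March 31, 1941 → March 31, 1942: 365 days.
March 31, 1942 → March 31, 1943: 365 days.
March 1943: 31 − 31 = 0 days remain.
Then 10 full months totalling 306 days.
February 1–10, 1944: 10 days (1944 is a leap year).
Residual: 316 days.
Total: 2142 days.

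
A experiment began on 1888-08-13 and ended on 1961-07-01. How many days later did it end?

Day-of-year of August 13, 1888: 226.
Day-of-year of July 1, 1961: 182.
1888 has 366 days, so 366 − 226 = 140 days remain in 1888.
Full years 1889–1960: 55 common + 17 leap = 55×365 + 17×366 = 26297 days.
Total: 140 + 26297 + 182 = 26619 days.

26619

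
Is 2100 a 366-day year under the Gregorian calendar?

No

2100 is not a leap year (divisible by 100 but not 400).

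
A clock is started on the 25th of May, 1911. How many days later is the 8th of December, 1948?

Day-of-year of May 25, 1911: 145.
Day-of-year of December 8, 1948: 343.
1911 has 365 days, so 365 − 145 = 220 days remain in 1911.
Full years 1912–1947: 27 common + 9 leap = 27×365 + 9×366 = 13149 days.
Total: 220 + 13149 + 343 = 13712 days.

13712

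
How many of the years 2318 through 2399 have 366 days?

Years divisible by 4: 2320, 2324, …, 2396 — 20 in all.
No century exceptions apply. Count: 20.

20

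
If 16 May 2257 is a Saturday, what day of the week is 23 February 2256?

Saturday

Count forward from the earlier date (February 23, 2256) to the later (May 16, 2257):
February 2256: 29 − 23 = 6 days remain (2256 is a leap year, so February has 29 days).
Then 14 full months totalling 426 days.
May 1–16, 2257: 16 days.
Total: 6 + 426 + 16 = 448 days.
448 is a multiple of 7, so 23 February 2256 falls on the same weekday: Saturday.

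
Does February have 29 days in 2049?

No

2049 is not a leap year.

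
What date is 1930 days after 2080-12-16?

2086-03-30

Count 1930 days after December 16, 2080:
Day-of-year of December 16, 2080: 351.
Day-of-year of March 30, 2086: 89.
2080 has 366 days, so 366 − 351 = 15 days remain in 2080.
Full years: 2081: 365; 2082: 365; 2083: 365; 2084: 366; 2085: 365. Sum = 1826.
Total: 15 + 1826 + 89 = 1930 days.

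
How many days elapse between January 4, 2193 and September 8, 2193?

247

January 2193: 31 − 4 = 27 days remain.
Then February 2193 (28), March (31), April (30), May (31), June (30), July (31), August (31): 28 + 31 + 30 + 31 + 30 + 31 + 31 = 212 days.
September 1–8, 2193: 8 days.
Total: 27 + 212 + 8 = 247 days.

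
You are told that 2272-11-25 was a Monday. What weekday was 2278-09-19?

November 25, 2272 → November 25, 2273: 365 days.
November 25, 2273 → November 25, 2274: 365 days.
November 25, 2274 → November 25, 2275: 365 days.
November 25, 2275 → November 25, 2276: 366 days (2276 is a leap year).
November 25, 2276 → November 25, 2277: 365 days.
November 2277: 30 − 25 = 5 days remain.
Then 9 full months totalling 274 days.
September 1–19, 2278: 19 days.
Residual: 298 days.
Total: 2124 days.
2124 mod 7 = 3, so 3 days after Monday is Thursday.

Thursday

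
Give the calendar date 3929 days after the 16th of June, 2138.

the 19th of March, 2149

Count 3929 days after June 16, 2138:
Day-of-year of June 16, 2138: 167.
Day-of-year of March 19, 2149: 78.
2138 has 365 days, so 365 − 167 = 198 days remain in 2138.
Full years 2139–2148: 7 common + 3 leap = 7×365 + 3×366 = 3653 days.
Total: 198 + 3653 + 78 = 3929 days.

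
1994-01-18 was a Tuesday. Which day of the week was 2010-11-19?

Friday

Day-of-year of January 18, 1994: 18.
Day-of-year of November 19, 2010: 323.
1994 has 365 days, so 365 − 18 = 347 days remain in 1994.
Full years 1995–2009: 11 common + 4 leap = 11×365 + 4×366 = 5479 days.
Total: 347 + 5479 + 323 = 6149 days.
6149 mod 7 = 3, so 3 days after Tuesday is Friday.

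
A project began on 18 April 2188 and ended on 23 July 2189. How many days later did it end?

461

April 2188: 30 − 18 = 12 days remain.
Then 14 full months totalling 426 days.
July 1–23, 2189: 23 days.
Total: 12 + 426 + 23 = 461 days.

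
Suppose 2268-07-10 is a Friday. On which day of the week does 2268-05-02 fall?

Count forward from the earlier date (May 2, 2268) to the later (July 10, 2268):
May 2268: 31 − 2 = 29 days remain.
Then June (30): 30 days.
July 1–10, 2268: 10 days.
Total: 29 + 30 + 10 = 69 days.
69 mod 7 = 6, so 6 days before Friday is Saturday.

Saturday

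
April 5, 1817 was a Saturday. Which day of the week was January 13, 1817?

Count forward from the earlier date (January 13, 1817) to the later (April 5, 1817):
January 1817: 31 − 13 = 18 days remain.
Then February 1817 (28), March (31): 28 + 31 = 59 days.
April 1–5, 1817: 5 days.
Total: 18 + 59 + 5 = 82 days.
82 mod 7 = 5, so 5 days before Saturday is Monday.

Monday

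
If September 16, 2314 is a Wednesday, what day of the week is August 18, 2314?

Count forward from the earlier date (August 18, 2314) to the later (September 16, 2314):
August 2314: 31 − 18 = 13 days remain.
September 1–16, 2314: 16 days.
Total: 13 + 16 = 29 days.
29 mod 7 = 1, so 1 day before Wednesday is Tuesday.

Tuesday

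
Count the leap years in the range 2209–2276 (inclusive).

17

Years divisible by 4: 2212, 2216, …, 2276 — 17 in all.
No century exceptions apply. Count: 17.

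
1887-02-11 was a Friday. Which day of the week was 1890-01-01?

Day-of-year of February 11, 1887: 42.
Day-of-year of January 1, 1890: 1.
1887 has 365 days, so 365 − 42 = 323 days remain in 1887.
Full years: 1888: 366; 1889: 365. Sum = 731.
Total: 323 + 731 + 1 = 1055 days.
1055 mod 7 = 5, so 5 days after Friday is Wednesday.

Wednesday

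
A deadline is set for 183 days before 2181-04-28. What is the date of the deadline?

2180-10-27

Count 183 days before April 28, 2181:
Day-of-year of October 27, 2180: 301.
Day-of-year of April 28, 2181: 118.
2180 has 366 days, so 366 − 301 = 65 days remain in 2180.
Total: 65 + 118 = 183 days.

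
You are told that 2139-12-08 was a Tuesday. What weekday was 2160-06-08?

From December 8, 2139 to December 8, 2159: 20 years, of which 5 contain a Feb 29 — 15×365 + 5×366 = 7305 days.
December 2159: 31 − 8 = 23 days remain.
Then January (31), February 2160 (29), March (31), April (30), May (31): 31 + 29 + 31 + 30 + 31 = 152 days.
June 1–8, 2160: 8 days.
Residual: 183 days.
Total: 7488 days.
7488 mod 7 = 5, so 5 days after Tuesday is Sunday.

Sunday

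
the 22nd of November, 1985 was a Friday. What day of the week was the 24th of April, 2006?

Monday

From November 22, 1985 to November 22, 2005: 20 years, of which 5 contain a Feb 29 — 15×365 + 5×366 = 7305 days.
(2000 is a leap year (divisible by 400).)
November 2005: 30 − 22 = 8 days remain.
Then December (31), January (31), February 2006 (28), March (31): 31 + 31 + 28 + 31 = 121 days.
April 1–24, 2006: 24 days.
Residual: 153 days.
Total: 7458 days.
7458 mod 7 = 3, so 3 days after Friday is Monday.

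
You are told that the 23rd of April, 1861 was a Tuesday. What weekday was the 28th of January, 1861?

Monday

Count forward from the earlier date (January 28, 1861) to the later (April 23, 1861):
January 1861: 31 − 28 = 3 days remain.
Then February 1861 (28), March (31): 28 + 31 = 59 days.
April 1–23, 1861: 23 days.
Total: 3 + 59 + 23 = 85 days.
85 mod 7 = 1, so 1 day before Tuesday is Monday.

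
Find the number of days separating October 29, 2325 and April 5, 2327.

Day-of-year of October 29, 2325: 302.
Day-of-year of April 5, 2327: 95.
2325 has 365 days, so 365 − 302 = 63 days remain in 2325.
Full years: 2326: 365. Sum = 365.
Total: 63 + 365 + 95 = 523 days.

523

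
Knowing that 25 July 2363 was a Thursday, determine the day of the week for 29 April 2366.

July 25, 2363 → July 25, 2364: 366 days (2364 is a leap year).
July 25, 2364 → July 25, 2365: 365 days.
July 2365: 31 − 25 = 6 days remain.
Then August (31), September (30), October (31), November (30), December (31), January (31), February 2366 (28), March (31): 31 + 30 + 31 + 30 + 31 + 31 + 28 + 31 = 243 days.
April 1–29, 2366: 29 days.
Residual: 278 days.
Total: 1009 days.
1009 mod 7 = 1, so 1 day after Thursday is Friday.

Friday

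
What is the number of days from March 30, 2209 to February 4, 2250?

From March 30, 2209 to March 30, 2249: 40 years, of which 10 contain a Feb 29 — 30×365 + 10×366 = 14610 days.
March 2249: 31 − 30 = 1 day remains.
Then 10 full months totalling 306 days.
February 1–4, 2250: 4 days (2250 is not a leap year).
Residual: 311 days.
Total: 14921 days.

14921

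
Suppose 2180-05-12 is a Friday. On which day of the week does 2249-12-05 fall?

Wednesday

Day-of-year of May 12, 2180: 133.
Day-of-year of December 5, 2249: 339.
2180 has 366 days, so 366 − 133 = 233 days remain in 2180.
Full years 2181–2248: 52 common + 16 leap = 52×365 + 16×366 = 24836 days.
Total: 233 + 24836 + 339 = 25408 days.
25408 mod 7 = 5, so 5 days after Friday is Wednesday.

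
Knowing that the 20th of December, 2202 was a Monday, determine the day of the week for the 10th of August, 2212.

From December 20, 2202 to December 20, 2211: 9 years, of which 2 contain a Feb 29 — 7×365 + 2×366 = 3287 days.
December 2211: 31 − 20 = 11 days remain.
Then January (31), February 2212 (29), March (31), April (30), May (31), June (30), July (31): 31 + 29 + 31 + 30 + 31 + 30 + 31 = 213 days.
August 1–10, 2212: 10 days.
Residual: 234 days.
Total: 3521 days.
3521 is a multiple of 7, so the 10th of August, 2212 falls on the same weekday: Monday.

Monday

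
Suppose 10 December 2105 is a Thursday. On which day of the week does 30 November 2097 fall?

Count forward from the earlier date (November 30, 2097) to the later (December 10, 2105):
From November 30, 2097 to November 30, 2105: 8 years, of which 1 contains a Feb 29 — 7×365 + 1×366 = 2921 days.
(2100 is not a leap year (divisible by 100 but not 400).)
November 2105: 30 − 30 = 0 days remain.
December 1–10, 2105: 10 days.
Residual: 10 days.
Total: 2931 days.
2931 mod 7 = 5, so 5 days before Thursday is Saturday.

Saturday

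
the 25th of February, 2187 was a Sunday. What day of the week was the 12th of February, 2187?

Monday

Count forward from the earlier date (February 12, 2187) to the later (February 25, 2187):
Within February 2187: 25 − 12 = 13 days.
13 mod 7 = 6, so 6 days before Sunday is Monday.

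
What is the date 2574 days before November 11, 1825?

October 25, 1818

Count 2574 days before November 11, 1825:
From October 25, 1818 to October 25, 1825: 7 years, of which 2 contain a Feb 29 — 5×365 + 2×366 = 2557 days.
October 1825: 31 − 25 = 6 days remain.
November 1–11, 1825: 11 days.
Residual: 17 days.
Total: 2574 days.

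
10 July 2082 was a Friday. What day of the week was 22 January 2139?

Thursday

From July 10, 2082 to July 10, 2138: 56 years, of which 13 contain a Feb 29 — 43×365 + 13×366 = 20453 days.
(2100 is not a leap year (divisible by 100 but not 400).)
July 2138: 31 − 10 = 21 days remain.
Then August (31), September (30), October (31), November (30), December (31): 31 + 30 + 31 + 30 + 31 = 153 days.
January 1–22, 2139: 22 days.
Residual: 196 days.
Total: 20649 days.
20649 mod 7 = 6, so 6 days after Friday is Thursday.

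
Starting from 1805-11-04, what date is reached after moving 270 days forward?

1806-08-01

Count 270 days after November 4, 1805:
Day-of-year of November 4, 1805: 308.
Day-of-year of August 1, 1806: 213.
1805 has 365 days, so 365 − 308 = 57 days remain in 1805.
Total: 57 + 213 = 270 days.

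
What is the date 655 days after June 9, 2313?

March 26, 2315

Count 655 days after June 9, 2313:
June 9, 2313 → June 9, 2314: 365 days.
June 2314: 30 − 9 = 21 days remain.
Then July (31), August (31), September (30), October (31), November (30), December (31), January (31), February 2315 (28): 31 + 31 + 30 + 31 + 30 + 31 + 31 + 28 = 243 days.
March 1–26, 2315: 26 days.
Residual: 290 days.
Total: 655 days.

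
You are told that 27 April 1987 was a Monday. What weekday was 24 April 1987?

Count forward from the earlier date (April 24, 1987) to the later (April 27, 1987):
Within April 1987: 27 − 24 = 3 days.
3 mod 7 = 3, so 3 days before Monday is Friday.

Friday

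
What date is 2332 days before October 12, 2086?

May 24, 2080

Count 2332 days before October 12, 2086:
Day-of-year of May 24, 2080: 145.
Day-of-year of October 12, 2086: 285.
2080 has 366 days, so 366 − 145 = 221 days remain in 2080.
Full years: 2081: 365; 2082: 365; 2083: 365; 2084: 366; 2085: 365. Sum = 1826.
Total: 221 + 1826 + 285 = 2332 days.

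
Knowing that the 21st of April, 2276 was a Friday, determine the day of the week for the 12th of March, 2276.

Sunday

Count forward from the earlier date (March 12, 2276) to the later (April 21, 2276):
March 2276: 31 − 12 = 19 days remain.
April 1–21, 2276: 21 days.
Total: 19 + 21 = 40 days.
40 mod 7 = 5, so 5 days before Friday is Sunday.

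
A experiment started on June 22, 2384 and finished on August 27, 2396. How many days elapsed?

4449

From June 22, 2384 to June 22, 2396: 12 years, of which 3 contain a Feb 29 — 9×365 + 3×366 = 4383 days.
June 2396: 30 − 22 = 8 days remain.
Then July (31): 31 days.
August 1–27, 2396: 27 days.
Residual: 66 days.
Total: 4449 days.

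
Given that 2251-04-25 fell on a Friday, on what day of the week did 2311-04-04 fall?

Day-of-year of April 25, 2251: 115.
Day-of-year of April 4, 2311: 94.
2251 has 365 days, so 365 − 115 = 250 days remain in 2251.
Full years 2252–2310: 45 common + 14 leap = 45×365 + 14×366 = 21549 days.
Total: 250 + 21549 + 94 = 21893 days.
21893 mod 7 = 4, so 4 days after Friday is Tuesday.

Tuesday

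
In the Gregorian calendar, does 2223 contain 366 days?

No

2223 is not a leap year.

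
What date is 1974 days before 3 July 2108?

6 February 2103

Count 1974 days before July 3, 2108:
Day-of-year of February 6, 2103: 37.
Day-of-year of July 3, 2108: 185.
2103 has 365 days, so 365 − 37 = 328 days remain in 2103.
Full years: 2104: 366; 2105: 365; 2106: 365; 2107: 365. Sum = 1461.
Total: 328 + 1461 + 185 = 1974 days.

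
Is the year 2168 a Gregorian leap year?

Yes

2168 is a leap year.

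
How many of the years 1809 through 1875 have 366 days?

Years divisible by 4: 1812, 1816, …, 1872 — 16 in all.
No century exceptions apply. Count: 16.

16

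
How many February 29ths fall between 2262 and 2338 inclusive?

Years divisible by 4: 2264, 2268, …, 2336 — 19 in all.
Of these, 2300 is divisible by 100 but not 400, so not leap.
Leap years: 19 − 1 = 18.

18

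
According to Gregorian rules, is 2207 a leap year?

2207 is not a leap year.

No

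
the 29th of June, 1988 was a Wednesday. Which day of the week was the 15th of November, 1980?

Count forward from the earlier date (November 15, 1980) to the later (June 29, 1988):
Day-of-year of November 15, 1980: 320.
Day-of-year of June 29, 1988: 181.
1980 has 366 days, so 366 − 320 = 46 days remain in 1980.
Full years 1981–1987: 6 common + 1 leap = 6×365 + 1×366 = 2556 days.
Total: 46 + 2556 + 181 = 2783 days.
2783 mod 7 = 4, so 4 days before Wednesday is Saturday.

Saturday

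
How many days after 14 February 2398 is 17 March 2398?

31

February 2398: 28 − 14 = 14 days remain (2398 is not a leap year, so February has 28 days).
March 1–17, 2398: 17 days.
Total: 14 + 17 = 31 days.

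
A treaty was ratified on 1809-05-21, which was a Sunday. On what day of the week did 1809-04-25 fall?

Tuesday

Count forward from the earlier date (April 25, 1809) to the later (May 21, 1809):
April 1809: 30 − 25 = 5 days remain.
May 1–21, 1809: 21 days.
Total: 5 + 21 = 26 days.
26 mod 7 = 5, so 5 days before Sunday is Tuesday.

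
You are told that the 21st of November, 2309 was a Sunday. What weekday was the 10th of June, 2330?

Day-of-year of November 21, 2309: 325.
Day-of-year of June 10, 2330: 161.
2309 has 365 days, so 365 − 325 = 40 days remain in 2309.
Full years 2310–2329: 15 common + 5 leap = 15×365 + 5×366 = 7305 days.
Total: 40 + 7305 + 161 = 7506 days.
7506 mod 7 = 2, so 2 days after Sunday is Tuesday.

Tuesday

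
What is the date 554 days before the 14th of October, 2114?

the 8th of April, 2113

Count 554 days before October 14, 2114:
Day-of-year of April 8, 2113: 98.
Day-of-year of October 14, 2114: 287.
2113 has 365 days, so 365 − 98 = 267 days remain in 2113.
Total: 267 + 287 = 554 days.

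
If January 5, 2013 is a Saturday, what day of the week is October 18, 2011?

Tuesday

Count forward from the earlier date (October 18, 2011) to the later (January 5, 2013):
October 2011: 31 − 18 = 13 days remain.
Then 14 full months totalling 427 days.
January 1–5, 2013: 5 days.
Total: 13 + 427 + 5 = 445 days.
445 mod 7 = 4, so 4 days before Saturday is Tuesday.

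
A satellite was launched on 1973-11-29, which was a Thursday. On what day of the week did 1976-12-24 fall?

Friday

November 29, 1973 → November 29, 1974: 365 days.
November 29, 1974 → November 29, 1975: 365 days.
November 29, 1975 → November 29, 1976: 366 days (1976 is a leap year).
November 1976: 30 − 29 = 1 day remains.
December 1–24, 1976: 24 days.
Residual: 25 days.
Total: 1121 days.
1121 mod 7 = 1, so 1 day after Thursday is Friday.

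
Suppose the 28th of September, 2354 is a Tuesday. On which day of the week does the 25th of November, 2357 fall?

September 28, 2354 → September 28, 2355: 365 days.
September 28, 2355 → September 28, 2356: 366 days (2356 is a leap year).
September 28, 2356 → September 28, 2357: 365 days.
September 2357: 30 − 28 = 2 days remain.
Then October (31): 31 days.
November 1–25, 2357: 25 days.
Residual: 58 days.
Total: 1154 days.
1154 mod 7 = 6, so 6 days after Tuesday is Monday.

Monday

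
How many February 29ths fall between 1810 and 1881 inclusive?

18

Years divisible by 4: 1812, 1816, …, 1880 — 18 in all.
No century exceptions apply. Count: 18.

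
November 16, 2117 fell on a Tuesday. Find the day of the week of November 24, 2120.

November 16, 2117 → November 16, 2118: 365 days.
November 16, 2118 → November 16, 2119: 365 days.
November 16, 2119 → November 16, 2120: 366 days (2120 is a leap year).
Within November 2120: 24 − 16 = 8 days.
Total: 1104 days.
1104 mod 7 = 5, so 5 days after Tuesday is Sunday.

Sunday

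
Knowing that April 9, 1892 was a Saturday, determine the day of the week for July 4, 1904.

From April 9, 1892 to April 9, 1904: 12 years, of which 2 contain a Feb 29 — 10×365 + 2×366 = 4382 days.
(1900 is not a leap year (divisible by 100 but not 400).)
April 1904: 30 − 9 = 21 days remain.
Then May (31), June (30): 31 + 30 = 61 days.
July 1–4, 1904: 4 days.
Residual: 86 days.
Total: 4468 days.
4468 mod 7 = 2, so 2 days after Saturday is Monday.

Monday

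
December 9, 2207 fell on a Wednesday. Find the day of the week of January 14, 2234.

From December 9, 2207 to December 9, 2233: 26 years, of which 7 contain a Feb 29 — 19×365 + 7×366 = 9497 days.
December 2233: 31 − 9 = 22 days remain.
January 1–14, 2234: 14 days.
Residual: 36 days.
Total: 9533 days.
9533 mod 7 = 6, so 6 days after Wednesday is Tuesday.

Tuesday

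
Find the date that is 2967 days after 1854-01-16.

1862-03-02

Count 2967 days after January 16, 1854:
Day-of-year of January 16, 1854: 16.
Day-of-year of March 2, 1862: 61.
1854 has 365 days, so 365 − 16 = 349 days remain in 1854.
Full years 1855–1861: 5 common + 2 leap = 5×365 + 2×366 = 2557 days.
Total: 349 + 2557 + 61 = 2967 days.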